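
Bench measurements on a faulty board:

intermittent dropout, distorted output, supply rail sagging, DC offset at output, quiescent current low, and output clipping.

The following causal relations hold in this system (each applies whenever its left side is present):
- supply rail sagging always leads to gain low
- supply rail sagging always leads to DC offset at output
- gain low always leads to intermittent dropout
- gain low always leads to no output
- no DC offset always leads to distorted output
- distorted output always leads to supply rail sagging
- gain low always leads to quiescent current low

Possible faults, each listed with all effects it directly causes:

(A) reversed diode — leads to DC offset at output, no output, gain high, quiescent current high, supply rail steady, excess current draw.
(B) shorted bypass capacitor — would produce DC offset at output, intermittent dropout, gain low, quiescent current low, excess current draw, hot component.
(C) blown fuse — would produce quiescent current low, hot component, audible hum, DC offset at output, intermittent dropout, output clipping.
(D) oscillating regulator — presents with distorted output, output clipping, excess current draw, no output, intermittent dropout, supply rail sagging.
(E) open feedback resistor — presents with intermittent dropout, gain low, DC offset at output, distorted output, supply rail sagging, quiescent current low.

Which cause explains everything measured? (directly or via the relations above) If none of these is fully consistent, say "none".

Per-candidate check:
(A) reversed diode — intermittent dropout ✗; distorted output ✗; supply rail sagging ✗; DC offset at output ✓; quiescent current low ✗; output clipping ✗
(B) shorted bypass capacitor — does not account for distorted output, supply rail sagging, output clipping
(C) blown fuse — intermittent dropout ✓; distorted output ✗; supply rail sagging ✗; DC offset at output ✓; quiescent current low ✓; output clipping ✓
(D) oscillating regulator — intermittent dropout ✓; distorted output ✓; supply rail sagging ✓; DC offset at output ✓ (by supply rail sagging → DC offset at output); quiescent current low ✓ (by supply rail sagging → gain low → quiescent current low); output clipping ✓
(E) open feedback resistor — intermittent dropout ✓; distorted output ✓; supply rail sagging ✓; DC offset at output ✓; quiescent current low ✓; output clipping ✗
(D) alone accounts for all the evidence.

D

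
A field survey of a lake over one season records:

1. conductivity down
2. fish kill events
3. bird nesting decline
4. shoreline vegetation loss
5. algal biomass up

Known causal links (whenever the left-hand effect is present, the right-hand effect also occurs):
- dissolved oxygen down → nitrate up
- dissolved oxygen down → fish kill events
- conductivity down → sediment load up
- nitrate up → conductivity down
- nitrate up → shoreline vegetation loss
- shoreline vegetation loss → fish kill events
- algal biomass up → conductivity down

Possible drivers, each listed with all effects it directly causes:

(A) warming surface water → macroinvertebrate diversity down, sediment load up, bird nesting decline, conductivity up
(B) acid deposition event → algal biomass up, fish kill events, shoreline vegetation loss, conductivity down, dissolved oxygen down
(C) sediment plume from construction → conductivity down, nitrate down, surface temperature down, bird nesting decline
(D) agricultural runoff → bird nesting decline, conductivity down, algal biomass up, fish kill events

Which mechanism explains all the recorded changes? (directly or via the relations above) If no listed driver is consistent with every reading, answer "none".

For each candidate, compare predicted effects to what was observed:
(A) warming surface water — fails on conductivity down, fish kill events, shoreline vegetation loss, algal biomass up (predicts conductivity up, not conductivity down)
(B) acid deposition event — does not account for bird nesting decline
(C) sediment plume from construction — does not account for fish kill events, shoreline vegetation loss, algal biomass up
(D) agricultural runoff — conductivity down ✓; fish kill events ✓; bird nesting decline ✓; shoreline vegetation loss ✗; algal biomass up ✓
Every candidate fails on at least one observation.

none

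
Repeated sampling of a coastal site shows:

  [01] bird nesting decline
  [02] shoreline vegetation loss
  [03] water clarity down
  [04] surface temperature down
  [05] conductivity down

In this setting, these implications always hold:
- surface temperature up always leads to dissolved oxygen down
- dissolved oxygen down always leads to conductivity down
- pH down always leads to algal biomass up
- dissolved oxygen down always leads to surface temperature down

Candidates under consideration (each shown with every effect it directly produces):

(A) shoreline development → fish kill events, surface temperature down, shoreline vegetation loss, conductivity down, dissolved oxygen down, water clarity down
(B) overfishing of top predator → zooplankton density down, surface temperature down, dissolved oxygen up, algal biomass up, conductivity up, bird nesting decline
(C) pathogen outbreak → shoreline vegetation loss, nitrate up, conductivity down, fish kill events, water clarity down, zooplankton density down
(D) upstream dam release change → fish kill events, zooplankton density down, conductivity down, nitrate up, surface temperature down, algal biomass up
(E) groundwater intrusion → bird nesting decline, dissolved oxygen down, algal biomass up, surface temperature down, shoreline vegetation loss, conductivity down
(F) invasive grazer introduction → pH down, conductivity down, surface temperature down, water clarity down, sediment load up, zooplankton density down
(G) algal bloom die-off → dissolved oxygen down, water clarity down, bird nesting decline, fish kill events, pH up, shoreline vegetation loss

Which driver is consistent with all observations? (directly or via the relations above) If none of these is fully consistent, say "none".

For each candidate, compare predicted effects to what was observed:
(A) shoreline development — bird nesting decline ✗; shoreline vegetation loss ✓; water clarity down ✓; surface temperature down ✓; conductivity down ✓
(B) overfishing of top predator — fails on shoreline vegetation loss, water clarity down, conductivity down (predicts conductivity up, not conductivity down)
(C) pathogen outbreak — does not account for bird nesting decline, surface temperature down
(D) upstream dam release change — does not account for bird nesting decline, shoreline vegetation loss, water clarity down
(E) groundwater intrusion — bird nesting decline ✓; shoreline vegetation loss ✓; water clarity down ✗; surface temperature down ✓; conductivity down ✓
(F) invasive grazer introduction — bird nesting decline ✗; shoreline vegetation loss ✗; water clarity down ✓; surface temperature down ✓; conductivity down ✓
(G) algal bloom die-off — accounts for every observation (surface temperature down via dissolved oxygen down → surface temperature down)
(G) is the only candidate with no mismatches.

G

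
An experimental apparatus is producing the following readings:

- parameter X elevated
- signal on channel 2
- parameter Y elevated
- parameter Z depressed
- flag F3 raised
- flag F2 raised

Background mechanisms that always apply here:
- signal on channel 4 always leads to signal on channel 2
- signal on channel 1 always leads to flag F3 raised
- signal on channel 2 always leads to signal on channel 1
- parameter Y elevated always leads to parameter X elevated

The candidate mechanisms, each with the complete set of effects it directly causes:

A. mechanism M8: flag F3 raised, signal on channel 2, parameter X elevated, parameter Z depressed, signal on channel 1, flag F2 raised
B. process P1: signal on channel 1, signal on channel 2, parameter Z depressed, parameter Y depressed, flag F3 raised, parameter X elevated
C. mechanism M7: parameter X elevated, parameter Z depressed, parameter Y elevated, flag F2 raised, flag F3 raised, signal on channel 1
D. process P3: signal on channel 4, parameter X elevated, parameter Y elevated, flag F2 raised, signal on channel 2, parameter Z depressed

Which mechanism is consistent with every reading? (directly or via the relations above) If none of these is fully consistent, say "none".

D

Testing each hypothesis:
(A) mechanism M8 — does not account for parameter Y elevated
(B) process P1 — fails on parameter Y elevated, flag F2 raised (predicts parameter Y depressed, not parameter Y elevated)
(C) mechanism M7 — parameter X elevated ✓; signal on channel 2 ✗; parameter Y elevated ✓; parameter Z depressed ✓; flag F3 raised ✓; flag F2 raised ✓
(D) process P3 — accounts for every observation (flag F3 raised through signal on channel 2 → signal on channel 1 → flag F3 raised)
(D) alone accounts for all the evidence.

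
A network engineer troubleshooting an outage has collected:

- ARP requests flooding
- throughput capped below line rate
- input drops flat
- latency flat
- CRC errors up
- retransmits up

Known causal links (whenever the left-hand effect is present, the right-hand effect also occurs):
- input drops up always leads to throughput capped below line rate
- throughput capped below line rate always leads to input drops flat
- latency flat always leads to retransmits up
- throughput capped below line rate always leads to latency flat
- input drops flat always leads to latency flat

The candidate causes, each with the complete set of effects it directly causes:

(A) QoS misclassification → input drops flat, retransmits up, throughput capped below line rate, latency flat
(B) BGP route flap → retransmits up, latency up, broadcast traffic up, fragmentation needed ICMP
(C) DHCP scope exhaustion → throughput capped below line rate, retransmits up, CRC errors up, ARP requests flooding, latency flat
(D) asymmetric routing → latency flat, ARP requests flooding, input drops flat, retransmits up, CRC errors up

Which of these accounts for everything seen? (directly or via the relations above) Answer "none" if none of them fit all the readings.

Testing each hypothesis:
(A) QoS misclassification — does not account for ARP requests flooding, CRC errors up
(B) BGP route flap — ARP requests flooding ✗; throughput capped below line rate ✗; input drops flat ✗; latency flat ✗; CRC errors up ✗; retransmits up ✓
(C) DHCP scope exhaustion — ARP requests flooding ✓; throughput capped below line rate ✓; input drops flat ✓ (by throughput capped below line rate → input drops flat); latency flat ✓; CRC errors up ✓; retransmits up ✓
(D) asymmetric routing — ARP requests flooding ✓; throughput capped below line rate ✗; input drops flat ✓; latency flat ✓; CRC errors up ✓; retransmits up ✓
Only (C) is consistent with every observation.

C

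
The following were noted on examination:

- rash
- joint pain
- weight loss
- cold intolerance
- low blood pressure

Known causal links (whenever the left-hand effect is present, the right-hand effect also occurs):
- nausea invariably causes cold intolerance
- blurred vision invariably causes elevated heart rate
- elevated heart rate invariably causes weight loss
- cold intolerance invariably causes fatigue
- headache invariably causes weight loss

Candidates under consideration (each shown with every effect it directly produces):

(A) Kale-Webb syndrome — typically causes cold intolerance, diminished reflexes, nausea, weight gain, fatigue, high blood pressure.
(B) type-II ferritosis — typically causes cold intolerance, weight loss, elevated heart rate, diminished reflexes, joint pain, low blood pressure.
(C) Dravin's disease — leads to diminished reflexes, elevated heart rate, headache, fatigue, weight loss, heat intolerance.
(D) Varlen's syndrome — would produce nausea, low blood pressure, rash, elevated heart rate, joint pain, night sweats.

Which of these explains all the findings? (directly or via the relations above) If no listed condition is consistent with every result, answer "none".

Testing each hypothesis:
(A) Kale-Webb syndrome — rash miss; joint pain miss; weight loss miss; cold intolerance match; low blood pressure miss
(B) type-II ferritosis — rash miss; joint pain match; weight loss match; cold intolerance match; low blood pressure match
(C) Dravin's disease — fails on rash, joint pain, cold intolerance, low blood pressure (predicts heat intolerance, not cold intolerance)
(D) Varlen's syndrome — rash match; joint pain match; weight loss match (by elevated heart rate → weight loss); cold intolerance match (by nausea → cold intolerance); low blood pressure match
(D) alone accounts for all the evidence.

D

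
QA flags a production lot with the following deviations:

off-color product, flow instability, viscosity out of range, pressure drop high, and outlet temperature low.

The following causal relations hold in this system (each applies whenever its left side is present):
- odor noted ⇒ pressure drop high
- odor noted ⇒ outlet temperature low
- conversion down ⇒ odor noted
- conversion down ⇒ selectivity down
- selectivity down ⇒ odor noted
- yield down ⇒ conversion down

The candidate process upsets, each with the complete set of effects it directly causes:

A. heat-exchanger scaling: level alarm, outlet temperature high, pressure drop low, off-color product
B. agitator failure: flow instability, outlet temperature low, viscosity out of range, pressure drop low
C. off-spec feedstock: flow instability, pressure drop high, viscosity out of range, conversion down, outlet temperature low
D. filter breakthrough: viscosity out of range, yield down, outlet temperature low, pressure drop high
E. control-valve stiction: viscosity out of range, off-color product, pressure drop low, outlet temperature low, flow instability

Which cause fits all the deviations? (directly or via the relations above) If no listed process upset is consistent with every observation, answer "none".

Testing each hypothesis:
(A) heat-exchanger scaling — off-color product ✓; flow instability ✗; viscosity out of range ✗; pressure drop high ✗; outlet temperature low ✗
(B) agitator failure — off-color product ✗; flow instability ✓; viscosity out of range ✓; pressure drop high ✗; outlet temperature low ✓
(C) off-spec feedstock — does not account for off-color product
(D) filter breakthrough — off-color product ✗; flow instability ✗; viscosity out of range ✓; pressure drop high ✓; outlet temperature low ✓
(E) control-valve stiction — off-color product ✓; flow instability ✓; viscosity out of range ✓; pressure drop high ✗; outlet temperature low ✓
Every candidate fails on at least one observation.

none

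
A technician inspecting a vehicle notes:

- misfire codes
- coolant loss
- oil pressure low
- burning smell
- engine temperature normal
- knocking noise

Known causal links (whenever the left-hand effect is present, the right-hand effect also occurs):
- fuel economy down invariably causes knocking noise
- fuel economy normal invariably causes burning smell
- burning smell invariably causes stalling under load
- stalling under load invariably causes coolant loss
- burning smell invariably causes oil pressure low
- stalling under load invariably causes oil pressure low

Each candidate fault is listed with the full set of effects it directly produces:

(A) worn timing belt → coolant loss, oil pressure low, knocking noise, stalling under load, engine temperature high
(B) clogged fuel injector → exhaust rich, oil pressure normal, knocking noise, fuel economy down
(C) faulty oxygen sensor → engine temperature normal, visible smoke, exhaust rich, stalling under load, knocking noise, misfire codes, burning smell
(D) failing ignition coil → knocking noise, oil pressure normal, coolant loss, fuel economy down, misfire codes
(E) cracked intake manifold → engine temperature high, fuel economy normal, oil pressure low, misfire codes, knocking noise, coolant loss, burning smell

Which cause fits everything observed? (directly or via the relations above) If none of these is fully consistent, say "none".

Per-candidate check:
(A) worn timing belt — misfire codes NO; coolant loss yes; oil pressure low yes; burning smell NO; engine temperature normal NO; knocking noise yes
(B) clogged fuel injector — misfire codes NO; coolant loss NO; oil pressure low NO; burning smell NO; engine temperature normal NO; knocking noise yes
(C) faulty oxygen sensor — misfire codes yes; coolant loss yes (through stalling under load → coolant loss); oil pressure low yes (through stalling under load → oil pressure low); burning smell yes; engine temperature normal yes; knocking noise yes
(D) failing ignition coil — fails on oil pressure low, burning smell, engine temperature normal (predicts oil pressure normal, not oil pressure low)
(E) cracked intake manifold — fails on engine temperature normal (predicts engine temperature high, not engine temperature normal)
(C) is the only candidate with no mismatches.

C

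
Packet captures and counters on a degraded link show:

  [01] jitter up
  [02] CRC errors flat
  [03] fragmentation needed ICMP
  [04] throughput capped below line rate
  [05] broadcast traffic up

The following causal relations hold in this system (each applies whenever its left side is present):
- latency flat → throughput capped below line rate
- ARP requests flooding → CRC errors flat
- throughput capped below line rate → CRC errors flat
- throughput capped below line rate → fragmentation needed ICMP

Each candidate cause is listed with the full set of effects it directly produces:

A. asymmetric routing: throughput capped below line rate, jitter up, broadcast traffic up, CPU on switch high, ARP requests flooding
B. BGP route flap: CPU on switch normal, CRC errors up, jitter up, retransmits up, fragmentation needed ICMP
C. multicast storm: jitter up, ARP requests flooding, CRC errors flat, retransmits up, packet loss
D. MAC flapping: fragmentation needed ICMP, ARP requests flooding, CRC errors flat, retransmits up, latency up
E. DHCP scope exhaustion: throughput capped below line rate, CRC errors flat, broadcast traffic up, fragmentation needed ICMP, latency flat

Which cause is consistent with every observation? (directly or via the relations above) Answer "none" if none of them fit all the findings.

Checking each candidate against the observations:
(A) asymmetric routing — accounts for every observation (CRC errors flat by throughput capped below line rate → CRC errors flat)
(B) BGP route flap — fails on CRC errors flat, throughput capped below line rate, broadcast traffic up (predicts CRC errors up, not CRC errors flat)
(C) multicast storm — jitter up ✓; CRC errors flat ✓; fragmentation needed ICMP ✗; throughput capped below line rate ✗; broadcast traffic up ✗
(D) MAC flapping — jitter up ✗; CRC errors flat ✓; fragmentation needed ICMP ✓; throughput capped below line rate ✗; broadcast traffic up ✗
(E) DHCP scope exhaustion — jitter up ✗; CRC errors flat ✓; fragmentation needed ICMP ✓; throughput capped below line rate ✓; broadcast traffic up ✓
Only (A) is consistent with every observation.

A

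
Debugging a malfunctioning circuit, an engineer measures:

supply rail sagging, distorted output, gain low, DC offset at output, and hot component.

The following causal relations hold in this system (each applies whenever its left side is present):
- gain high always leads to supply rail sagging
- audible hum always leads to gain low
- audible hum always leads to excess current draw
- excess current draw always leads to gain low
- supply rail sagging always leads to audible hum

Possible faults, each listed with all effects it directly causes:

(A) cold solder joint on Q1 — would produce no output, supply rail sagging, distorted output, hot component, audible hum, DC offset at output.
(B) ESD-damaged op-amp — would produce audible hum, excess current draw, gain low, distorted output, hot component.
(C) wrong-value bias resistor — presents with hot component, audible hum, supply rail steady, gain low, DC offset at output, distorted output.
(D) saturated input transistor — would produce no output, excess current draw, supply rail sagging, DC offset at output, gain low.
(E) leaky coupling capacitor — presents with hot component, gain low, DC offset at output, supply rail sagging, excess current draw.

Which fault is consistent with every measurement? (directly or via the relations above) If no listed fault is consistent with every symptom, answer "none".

Per-candidate check:
(A) cold solder joint on Q1 — accounts for every observation (gain low by audible hum → gain low)
(B) ESD-damaged op-amp — does not account for supply rail sagging, DC offset at output
(C) wrong-value bias resistor — fails on supply rail sagging (predicts supply rail steady, not supply rail sagging)
(D) saturated input transistor — does not account for distorted output, hot component
(E) leaky coupling capacitor — supply rail sagging yes; distorted output NO; gain low yes; DC offset at output yes; hot component yes
(A) is the only candidate with no mismatches.

A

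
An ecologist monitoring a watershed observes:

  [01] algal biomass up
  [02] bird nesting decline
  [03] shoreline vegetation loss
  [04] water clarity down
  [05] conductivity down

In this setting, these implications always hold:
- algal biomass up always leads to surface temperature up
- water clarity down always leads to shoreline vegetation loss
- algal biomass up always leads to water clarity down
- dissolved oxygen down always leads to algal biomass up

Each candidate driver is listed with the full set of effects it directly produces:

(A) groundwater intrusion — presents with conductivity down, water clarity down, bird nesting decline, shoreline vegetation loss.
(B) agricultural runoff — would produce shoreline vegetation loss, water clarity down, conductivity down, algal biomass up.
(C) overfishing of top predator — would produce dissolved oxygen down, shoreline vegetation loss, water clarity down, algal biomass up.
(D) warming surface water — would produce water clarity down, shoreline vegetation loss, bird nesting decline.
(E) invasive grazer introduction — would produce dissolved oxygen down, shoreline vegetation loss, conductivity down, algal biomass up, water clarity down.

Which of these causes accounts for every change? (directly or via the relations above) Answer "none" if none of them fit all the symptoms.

none

Per-candidate check:
(A) groundwater intrusion — algal biomass up NO; bird nesting decline yes; shoreline vegetation loss yes; water clarity down yes; conductivity down yes
(B) agricultural runoff — algal biomass up yes; bird nesting decline NO; shoreline vegetation loss yes; water clarity down yes; conductivity down yes
(C) overfishing of top predator — algal biomass up yes; bird nesting decline NO; shoreline vegetation loss yes; water clarity down yes; conductivity down NO
(D) warming surface water — algal biomass up NO; bird nesting decline yes; shoreline vegetation loss yes; water clarity down yes; conductivity down NO
(E) invasive grazer introduction — does not account for bird nesting decline
Every candidate fails on at least one observation.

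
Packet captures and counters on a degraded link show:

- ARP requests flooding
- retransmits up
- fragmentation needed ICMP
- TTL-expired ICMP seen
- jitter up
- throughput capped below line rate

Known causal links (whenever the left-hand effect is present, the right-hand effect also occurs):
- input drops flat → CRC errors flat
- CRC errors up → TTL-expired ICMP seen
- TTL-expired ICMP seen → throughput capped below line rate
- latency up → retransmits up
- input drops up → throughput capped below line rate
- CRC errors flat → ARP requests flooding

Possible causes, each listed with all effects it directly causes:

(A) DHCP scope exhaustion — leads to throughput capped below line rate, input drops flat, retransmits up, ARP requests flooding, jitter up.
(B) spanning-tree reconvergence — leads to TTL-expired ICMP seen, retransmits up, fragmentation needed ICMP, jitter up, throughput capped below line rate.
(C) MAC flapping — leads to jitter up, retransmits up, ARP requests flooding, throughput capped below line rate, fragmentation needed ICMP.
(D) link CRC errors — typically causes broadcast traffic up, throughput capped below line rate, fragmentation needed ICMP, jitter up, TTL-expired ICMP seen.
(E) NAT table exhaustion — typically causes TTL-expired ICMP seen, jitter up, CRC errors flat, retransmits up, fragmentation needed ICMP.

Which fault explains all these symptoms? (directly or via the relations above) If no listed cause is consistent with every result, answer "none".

Checking each candidate against the observations:
(A) DHCP scope exhaustion — ARP requests flooding +; retransmits up +; fragmentation needed ICMP -; TTL-expired ICMP seen -; jitter up +; throughput capped below line rate +
(B) spanning-tree reconvergence — ARP requests flooding -; retransmits up +; fragmentation needed ICMP +; TTL-expired ICMP seen +; jitter up +; throughput capped below line rate +
(C) MAC flapping — ARP requests flooding +; retransmits up +; fragmentation needed ICMP +; TTL-expired ICMP seen -; jitter up +; throughput capped below line rate +
(D) link CRC errors — ARP requests flooding -; retransmits up -; fragmentation needed ICMP +; TTL-expired ICMP seen +; jitter up +; throughput capped below line rate +
(E) NAT table exhaustion — accounts for every observation (ARP requests flooding through CRC errors flat → ARP requests flooding)
Only (E) is consistent with every observation.

E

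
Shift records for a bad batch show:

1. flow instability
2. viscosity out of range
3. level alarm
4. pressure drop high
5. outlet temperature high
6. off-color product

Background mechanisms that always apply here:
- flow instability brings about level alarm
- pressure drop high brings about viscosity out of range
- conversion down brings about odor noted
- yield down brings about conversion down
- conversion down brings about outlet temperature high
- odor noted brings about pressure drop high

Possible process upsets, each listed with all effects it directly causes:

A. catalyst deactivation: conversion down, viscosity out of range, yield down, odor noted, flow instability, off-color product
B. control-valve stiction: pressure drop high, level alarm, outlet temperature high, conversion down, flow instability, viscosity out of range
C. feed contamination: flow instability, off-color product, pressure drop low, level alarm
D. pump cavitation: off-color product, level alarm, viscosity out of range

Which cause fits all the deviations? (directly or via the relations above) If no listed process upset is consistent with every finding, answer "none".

Testing each hypothesis:
(A) catalyst deactivation — flow instability yes; viscosity out of range yes; level alarm yes (via flow instability → level alarm); pressure drop high yes (via odor noted → pressure drop high); outlet temperature high yes (via conversion down → outlet temperature high); off-color product yes
(B) control-valve stiction — does not account for off-color product
(C) feed contamination — flow instability yes; viscosity out of range NO; level alarm yes; pressure drop high NO; outlet temperature high NO; off-color product yes
(D) pump cavitation — does not account for flow instability, pressure drop high, outlet temperature high
Only (A) is consistent with every observation.

A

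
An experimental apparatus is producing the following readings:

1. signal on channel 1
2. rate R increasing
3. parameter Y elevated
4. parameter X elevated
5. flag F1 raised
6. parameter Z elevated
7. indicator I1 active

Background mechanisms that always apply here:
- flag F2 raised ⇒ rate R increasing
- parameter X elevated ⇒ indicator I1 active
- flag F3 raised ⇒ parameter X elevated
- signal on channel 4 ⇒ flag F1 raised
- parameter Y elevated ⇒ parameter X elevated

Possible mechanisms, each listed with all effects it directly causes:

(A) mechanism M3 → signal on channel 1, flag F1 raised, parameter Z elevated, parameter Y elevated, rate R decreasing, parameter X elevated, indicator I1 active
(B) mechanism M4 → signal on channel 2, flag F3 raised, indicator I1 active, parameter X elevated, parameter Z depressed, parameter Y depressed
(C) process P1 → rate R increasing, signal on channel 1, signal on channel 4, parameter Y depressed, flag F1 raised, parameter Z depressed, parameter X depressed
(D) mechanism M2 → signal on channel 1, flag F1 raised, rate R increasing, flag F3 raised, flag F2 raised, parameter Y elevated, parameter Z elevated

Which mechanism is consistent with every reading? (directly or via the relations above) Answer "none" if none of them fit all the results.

Checking each candidate against the observations:
(A) mechanism M3 — fails on rate R increasing (predicts rate R decreasing, not rate R increasing)
(B) mechanism M4 — signal on channel 1 miss; rate R increasing miss; parameter Y elevated miss; parameter X elevated match; flag F1 raised miss; parameter Z elevated miss; indicator I1 active match
(C) process P1 — fails on parameter Y elevated, parameter X elevated, parameter Z elevated, indicator I1 active (predicts parameter Y depressed, not parameter Y elevated; predicts parameter X depressed, not parameter X elevated; predicts parameter Z depressed, not parameter Z elevated)
(D) mechanism M2 — signal on channel 1 match; rate R increasing match; parameter Y elevated match; parameter X elevated match (by parameter Y elevated → parameter X elevated); flag F1 raised match; parameter Z elevated match; indicator I1 active match (by parameter Y elevated → parameter X elevated → indicator I1 active)
(D) is the only candidate with no mismatches.

D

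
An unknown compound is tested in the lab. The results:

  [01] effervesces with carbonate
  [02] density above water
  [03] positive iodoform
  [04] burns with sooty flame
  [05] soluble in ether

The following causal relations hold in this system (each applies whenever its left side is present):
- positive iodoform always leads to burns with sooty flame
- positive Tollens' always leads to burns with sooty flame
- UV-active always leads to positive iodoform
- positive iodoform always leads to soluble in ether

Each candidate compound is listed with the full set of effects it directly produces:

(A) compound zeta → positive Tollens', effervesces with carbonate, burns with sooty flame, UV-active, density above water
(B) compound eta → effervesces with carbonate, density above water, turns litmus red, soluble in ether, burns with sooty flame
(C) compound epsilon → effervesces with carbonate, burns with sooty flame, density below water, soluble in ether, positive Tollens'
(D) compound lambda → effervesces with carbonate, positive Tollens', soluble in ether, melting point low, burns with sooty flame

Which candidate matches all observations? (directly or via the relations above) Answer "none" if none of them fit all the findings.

A

For each candidate, compare predicted effects to what was observed:
(A) compound zeta — effervesces with carbonate +; density above water +; positive iodoform + (through UV-active → positive iodoform); burns with sooty flame +; soluble in ether + (through UV-active → positive iodoform → soluble in ether)
(B) compound eta — effervesces with carbonate +; density above water +; positive iodoform -; burns with sooty flame +; soluble in ether +
(C) compound epsilon — fails on density above water, positive iodoform (predicts density below water, not density above water)
(D) compound lambda — does not account for density above water, positive iodoform
Only (A) is consistent with every observation.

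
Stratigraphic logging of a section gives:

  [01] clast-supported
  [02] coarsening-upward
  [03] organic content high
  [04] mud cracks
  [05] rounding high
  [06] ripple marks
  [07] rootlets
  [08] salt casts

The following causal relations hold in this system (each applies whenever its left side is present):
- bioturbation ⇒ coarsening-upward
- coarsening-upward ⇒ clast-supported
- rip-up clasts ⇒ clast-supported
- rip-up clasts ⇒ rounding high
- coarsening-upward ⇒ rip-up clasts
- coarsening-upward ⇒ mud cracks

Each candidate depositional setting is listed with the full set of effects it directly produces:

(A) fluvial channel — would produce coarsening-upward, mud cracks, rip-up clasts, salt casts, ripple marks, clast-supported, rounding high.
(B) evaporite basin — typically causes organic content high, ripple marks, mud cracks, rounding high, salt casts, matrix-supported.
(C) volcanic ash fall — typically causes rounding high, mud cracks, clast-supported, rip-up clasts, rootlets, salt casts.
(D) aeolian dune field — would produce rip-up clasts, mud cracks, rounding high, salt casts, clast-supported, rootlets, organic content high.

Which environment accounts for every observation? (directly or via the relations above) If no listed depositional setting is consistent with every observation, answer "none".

none

Per-candidate check:
(A) fluvial channel — clast-supported +; coarsening-upward +; organic content high -; mud cracks +; rounding high +; ripple marks +; rootlets -; salt casts +
(B) evaporite basin — clast-supported -; coarsening-upward -; organic content high +; mud cracks +; rounding high +; ripple marks +; rootlets -; salt casts +
(C) volcanic ash fall — does not account for coarsening-upward, organic content high, ripple marks
(D) aeolian dune field — clast-supported +; coarsening-upward -; organic content high +; mud cracks +; rounding high +; ripple marks -; rootlets +; salt casts +
None of the listed candidates fits everything.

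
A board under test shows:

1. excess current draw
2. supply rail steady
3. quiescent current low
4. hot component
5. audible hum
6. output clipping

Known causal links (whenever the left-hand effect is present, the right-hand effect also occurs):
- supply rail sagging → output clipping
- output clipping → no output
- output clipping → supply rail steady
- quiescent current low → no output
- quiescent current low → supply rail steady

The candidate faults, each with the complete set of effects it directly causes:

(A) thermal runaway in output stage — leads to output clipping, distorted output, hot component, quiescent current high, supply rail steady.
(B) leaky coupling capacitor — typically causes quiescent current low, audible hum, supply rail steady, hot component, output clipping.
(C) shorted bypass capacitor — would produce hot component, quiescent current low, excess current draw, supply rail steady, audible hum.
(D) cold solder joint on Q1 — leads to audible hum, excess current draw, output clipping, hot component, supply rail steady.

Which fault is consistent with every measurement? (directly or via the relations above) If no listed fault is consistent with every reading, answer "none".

Testing each hypothesis:
(A) thermal runaway in output stage — excess current draw miss; supply rail steady match; quiescent current low miss; hot component match; audible hum miss; output clipping match
(B) leaky coupling capacitor — excess current draw miss; supply rail steady match; quiescent current low match; hot component match; audible hum match; output clipping match
(C) shorted bypass capacitor — excess current draw match; supply rail steady match; quiescent current low match; hot component match; audible hum match; output clipping miss
(D) cold solder joint on Q1 — excess current draw match; supply rail steady match; quiescent current low miss; hot component match; audible hum match; output clipping match
None of the listed candidates fits everything.

none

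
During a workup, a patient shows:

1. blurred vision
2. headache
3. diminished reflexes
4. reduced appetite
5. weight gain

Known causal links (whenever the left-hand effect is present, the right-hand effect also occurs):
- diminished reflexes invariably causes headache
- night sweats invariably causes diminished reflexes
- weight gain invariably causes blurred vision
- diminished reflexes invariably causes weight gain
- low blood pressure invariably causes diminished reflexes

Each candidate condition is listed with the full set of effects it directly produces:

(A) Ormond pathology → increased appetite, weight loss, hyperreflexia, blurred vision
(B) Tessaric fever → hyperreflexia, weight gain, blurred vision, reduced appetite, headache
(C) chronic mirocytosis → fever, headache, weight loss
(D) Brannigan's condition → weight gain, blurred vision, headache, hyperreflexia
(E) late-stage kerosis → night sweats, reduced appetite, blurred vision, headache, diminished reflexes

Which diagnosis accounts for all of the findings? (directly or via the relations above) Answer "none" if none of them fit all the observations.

E

Checking each candidate against the observations:
(A) Ormond pathology — blurred vision +; headache -; diminished reflexes -; reduced appetite -; weight gain -
(B) Tessaric fever — blurred vision +; headache +; diminished reflexes -; reduced appetite +; weight gain +
(C) chronic mirocytosis — blurred vision -; headache +; diminished reflexes -; reduced appetite -; weight gain -
(D) Brannigan's condition — fails on diminished reflexes, reduced appetite (predicts hyperreflexia, not diminished reflexes)
(E) late-stage kerosis — blurred vision +; headache +; diminished reflexes +; reduced appetite +; weight gain + (through diminished reflexes → weight gain)
(E) is the only candidate with no mismatches.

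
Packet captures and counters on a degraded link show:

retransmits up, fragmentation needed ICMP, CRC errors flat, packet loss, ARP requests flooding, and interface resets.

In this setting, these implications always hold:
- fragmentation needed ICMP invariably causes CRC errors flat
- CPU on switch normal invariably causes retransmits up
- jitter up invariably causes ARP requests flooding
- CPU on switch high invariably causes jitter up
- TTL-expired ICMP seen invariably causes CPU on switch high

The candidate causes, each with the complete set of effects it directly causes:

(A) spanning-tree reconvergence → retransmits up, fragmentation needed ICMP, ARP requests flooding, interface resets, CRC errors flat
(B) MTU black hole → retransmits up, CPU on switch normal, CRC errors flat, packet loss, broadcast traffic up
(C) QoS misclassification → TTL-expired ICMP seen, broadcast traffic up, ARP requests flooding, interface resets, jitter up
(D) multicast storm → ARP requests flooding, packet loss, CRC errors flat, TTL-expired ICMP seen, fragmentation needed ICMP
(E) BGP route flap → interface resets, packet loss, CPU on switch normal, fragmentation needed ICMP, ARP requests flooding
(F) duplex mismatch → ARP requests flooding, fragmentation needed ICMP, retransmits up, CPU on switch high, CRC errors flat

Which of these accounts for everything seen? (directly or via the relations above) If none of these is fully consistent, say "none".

E

Testing each hypothesis:
(A) spanning-tree reconvergence — retransmits up match; fragmentation needed ICMP match; CRC errors flat match; packet loss miss; ARP requests flooding match; interface resets match
(B) MTU black hole — retransmits up match; fragmentation needed ICMP miss; CRC errors flat match; packet loss match; ARP requests flooding miss; interface resets miss
(C) QoS misclassification — does not account for retransmits up, fragmentation needed ICMP, CRC errors flat, packet loss
(D) multicast storm — retransmits up miss; fragmentation needed ICMP match; CRC errors flat match; packet loss match; ARP requests flooding match; interface resets miss
(E) BGP route flap — retransmits up match (through CPU on switch normal → retransmits up); fragmentation needed ICMP match; CRC errors flat match (through fragmentation needed ICMP → CRC errors flat); packet loss match; ARP requests flooding match; interface resets match
(F) duplex mismatch — retransmits up match; fragmentation needed ICMP match; CRC errors flat match; packet loss miss; ARP requests flooding match; interface resets miss
(E) alone accounts for all the evidence.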